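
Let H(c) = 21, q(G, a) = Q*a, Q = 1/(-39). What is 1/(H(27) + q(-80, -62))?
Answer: 39/881 ≈ 0.044268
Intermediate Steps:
Q = -1/39 ≈ -0.025641
q(G, a) = -a/39
1/(H(27) + q(-80, -62)) = 1/(21 - 1/39*(-62)) = 1/(21 + 62/39) = 1/(881/39) = 39/881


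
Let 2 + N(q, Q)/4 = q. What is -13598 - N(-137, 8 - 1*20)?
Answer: -13042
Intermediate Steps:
N(q, Q) = -8 + 4*q
-13598 - N(-137, 8 - 1*20) = -13598 - (-8 + 4*(-137)) = -13598 - (-8 - 548) = -13598 - 1*(-556) = -13598 + 556 = -13042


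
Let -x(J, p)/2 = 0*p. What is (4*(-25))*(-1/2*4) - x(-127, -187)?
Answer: 200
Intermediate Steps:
x(J, p) = 0 (x(J, p) = -0*p = -2*0 = 0)
(4*(-25))*(-1/2*4) - x(-127, -187) = (4*(-25))*(-1/2*4) - 1*0 = -100*(-1*½)*4 + 0 = -(-50)*4 + 0 = -100*(-2) + 0 = 200 + 0 = 200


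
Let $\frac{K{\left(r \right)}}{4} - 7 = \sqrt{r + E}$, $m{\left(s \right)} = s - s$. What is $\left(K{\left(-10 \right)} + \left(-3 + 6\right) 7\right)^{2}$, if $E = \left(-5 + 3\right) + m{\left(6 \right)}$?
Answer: $2209 + 784 i \sqrt{3} \approx 2209.0 + 1357.9 i$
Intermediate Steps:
$m{\left(s \right)} = 0$
$E = -2$ ($E = \left(-5 + 3\right) + 0 = -2 + 0 = -2$)
$K{\left(r \right)} = 28 + 4 \sqrt{-2 + r}$ ($K{\left(r \right)} = 28 + 4 \sqrt{r - 2} = 28 + 4 \sqrt{-2 + r}$)
$\left(K{\left(-10 \right)} + \left(-3 + 6\right) 7\right)^{2} = \left(\left(28 + 4 \sqrt{-2 - 10}\right) + \left(-3 + 6\right) 7\right)^{2} = \left(\left(28 + 4 \sqrt{-12}\right) + 3 \cdot 7\right)^{2} = \left(\left(28 + 4 \cdot 2 i \sqrt{3}\right) + 21\right)^{2} = \left(\left(28 + 8 i \sqrt{3}\right) + 21\right)^{2} = \left(49 + 8 i \sqrt{3}\right)^{2}$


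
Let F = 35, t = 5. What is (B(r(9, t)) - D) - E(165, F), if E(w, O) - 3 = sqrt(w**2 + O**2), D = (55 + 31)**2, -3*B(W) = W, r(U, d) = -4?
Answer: -22193/3 - 5*sqrt(1138) ≈ -7566.3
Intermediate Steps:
B(W) = -W/3
D = 7396 (D = 86**2 = 7396)
E(w, O) = 3 + sqrt(O**2 + w**2) (E(w, O) = 3 + sqrt(w**2 + O**2) = 3 + sqrt(O**2 + w**2))
(B(r(9, t)) - D) - E(165, F) = (-1/3*(-4) - 1*7396) - (3 + sqrt(35**2 + 165**2)) = (4/3 - 7396) - (3 + sqrt(1225 + 27225)) = -22184/3 - (3 + sqrt(28450)) = -22184/3 - (3 + 5*sqrt(1138)) = -22184/3 + (-3 - 5*sqrt(1138)) = -22193/3 - 5*sqrt(1138)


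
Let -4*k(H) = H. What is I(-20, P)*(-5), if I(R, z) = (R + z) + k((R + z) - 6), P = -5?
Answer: 345/4 ≈ 86.250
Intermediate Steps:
k(H) = -H/4
I(R, z) = 3/2 + 3*R/4 + 3*z/4 (I(R, z) = (R + z) - ((R + z) - 6)/4 = (R + z) - (-6 + R + z)/4 = (R + z) + (3/2 - R/4 - z/4) = 3/2 + 3*R/4 + 3*z/4)
I(-20, P)*(-5) = (3/2 + (¾)*(-20) + (¾)*(-5))*(-5) = (3/2 - 15 - 15/4)*(-5) = -69/4*(-5) = 345/4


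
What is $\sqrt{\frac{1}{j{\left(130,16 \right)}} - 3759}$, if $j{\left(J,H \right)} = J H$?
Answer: $\frac{i \sqrt{1016433470}}{520} \approx 61.311 i$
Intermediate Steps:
$j{\left(J,H \right)} = H J$
$\sqrt{\frac{1}{j{\left(130,16 \right)}} - 3759} = \sqrt{\frac{1}{16 \cdot 130} - 3759} = \sqrt{\frac{1}{2080} - 3759} = \sqrt{- \frac{7818719}{2080}} = \frac{i \sqrt{1016433470}}{520}$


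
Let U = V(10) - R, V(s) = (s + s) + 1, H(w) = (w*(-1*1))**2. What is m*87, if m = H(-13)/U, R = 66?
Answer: -4901/15 ≈ -326.73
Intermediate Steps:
H(w) = w**2 (H(w) = (w*(-1))**2 = (-w)**2 = w**2)
V(s) = 1 + 2*s (V(s) = 2*s + 1 = 1 + 2*s)
U = -45 (U = (1 + 2*10) - 1*66 = (1 + 20) - 66 = 21 - 66 = -45)
m = -169/45 (m = (-13)**2/(-45) = 169*(-1/45) = -169/45 ≈ -3.7556)
m*87 = -169/45*87 = -4901/15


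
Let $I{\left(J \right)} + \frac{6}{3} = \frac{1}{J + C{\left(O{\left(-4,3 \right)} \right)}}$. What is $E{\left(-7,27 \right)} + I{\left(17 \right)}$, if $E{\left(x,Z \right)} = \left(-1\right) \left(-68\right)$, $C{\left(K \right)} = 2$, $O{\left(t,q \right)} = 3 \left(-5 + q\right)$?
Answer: $\frac{1255}{19} \approx 66.053$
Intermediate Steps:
$O{\left(t,q \right)} = -15 + 3 q$
$I{\left(J \right)} = -2 + \frac{1}{2 + J}$ ($I{\left(J \right)} = -2 + \frac{1}{J + 2} = -2 + \frac{1}{2 + J}$)
$E{\left(x,Z \right)} = 68$
$E{\left(-7,27 \right)} + I{\left(17 \right)} = 68 + \frac{-3 - 34}{2 + 17} = 68 + \frac{-3 - 34}{19} = 68 + \frac{1}{19} \left(-37\right) = 68 - \frac{37}{19} = \frac{1255}{19}$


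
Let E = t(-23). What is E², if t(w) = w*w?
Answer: 279841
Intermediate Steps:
t(w) = w²
E = 529 (E = (-23)² = 529)
E² = 529² = 279841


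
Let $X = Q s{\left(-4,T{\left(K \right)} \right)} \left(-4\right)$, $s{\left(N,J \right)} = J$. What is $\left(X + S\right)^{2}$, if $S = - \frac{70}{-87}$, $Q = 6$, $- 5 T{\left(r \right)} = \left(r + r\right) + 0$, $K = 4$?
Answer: $\frac{290838916}{189225} \approx 1537.0$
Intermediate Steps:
$T{\left(r \right)} = - \frac{2 r}{5}$ ($T{\left(r \right)} = - \frac{\left(r + r\right) + 0}{5} = - \frac{2 r + 0}{5} = - \frac{2 r}{5}$)
$S = \frac{70}{87}$ ($S = \left(-70\right) \left(- \frac{1}{87}\right) = \frac{70}{87} \approx 0.8046$)
$X = \frac{192}{5}$ ($X = 6 \left(\left(- \frac{2}{5}\right) 4\right) \left(-4\right) = 6 \left(- \frac{8}{5}\right) \left(-4\right) = \left(- \frac{48}{5}\right) \left(-4\right) = \frac{192}{5} \approx 38.4$)
$\left(X + S\right)^{2} = \left(\frac{192}{5} + \frac{70}{87}\right)^{2} = \left(\frac{17054}{435}\right)^{2} = \frac{290838916}{189225}$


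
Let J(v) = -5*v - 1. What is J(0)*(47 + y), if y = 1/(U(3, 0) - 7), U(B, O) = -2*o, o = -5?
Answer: -142/3 ≈ -47.333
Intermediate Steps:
U(B, O) = 10 (U(B, O) = -2*(-5) = 10)
J(v) = -1 - 5*v
y = ⅓ (y = 1/(10 - 7) = 1/3 = 1*(⅓) = ⅓ ≈ 0.33333)
J(0)*(47 + y) = (-1 - 5*0)*(47 + ⅓) = (-1 + 0)*(142/3) = -1*142/3 = -142/3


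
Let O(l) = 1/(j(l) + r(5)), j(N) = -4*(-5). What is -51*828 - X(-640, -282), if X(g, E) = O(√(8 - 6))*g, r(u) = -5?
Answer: -126556/3 ≈ -42185.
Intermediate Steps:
j(N) = 20
O(l) = 1/15 (O(l) = 1/(20 - 5) = 1/15)
X(g, E) = g/15
-51*828 - X(-640, -282) = -51*828 - (-640)/15 = -42228 - 1*(-128/3) = -42228 + 128/3 = -126556/3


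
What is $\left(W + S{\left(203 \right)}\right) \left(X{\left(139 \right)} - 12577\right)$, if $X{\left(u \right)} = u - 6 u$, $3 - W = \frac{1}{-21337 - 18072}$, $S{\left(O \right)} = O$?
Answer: $- \frac{107745480360}{39409} \approx -2.734 \cdot 10^{6}$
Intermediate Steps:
$W = \frac{118228}{39409}$ ($W = 3 - \frac{1}{-21337 - 18072} = 3 - \frac{1}{-39409} = 3 - - \frac{1}{39409} = 3 + \frac{1}{39409} = \frac{118228}{39409} \approx 3.0$)
$X{\left(u \right)} = - 5 u$
$\left(W + S{\left(203 \right)}\right) \left(X{\left(139 \right)} - 12577\right) = \left(\frac{118228}{39409} + 203\right) \left(\left(-5\right) 139 - 12577\right) = \frac{8118255 \left(-695 - 12577\right)}{39409} = \frac{8118255}{39409} \left(-13272\right) = - \frac{107745480360}{39409}$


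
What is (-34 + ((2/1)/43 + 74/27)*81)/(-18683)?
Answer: -1178/114767 ≈ -0.010264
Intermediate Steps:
(-34 + ((2/1)/43 + 74/27)*81)/(-18683) = (-34 + ((2*1)*(1/43) + 74*(1/27))*81)*(-1/18683) = (-34 + (2*(1/43) + 74/27)*81)*(-1/18683) = (-34 + (2/43 + 74/27)*81)*(-1/18683) = (-34 + (3236/1161)*81)*(-1/18683) = (-34 + 9708/43)*(-1/18683) = (8246/43)*(-1/18683) = -1178/114767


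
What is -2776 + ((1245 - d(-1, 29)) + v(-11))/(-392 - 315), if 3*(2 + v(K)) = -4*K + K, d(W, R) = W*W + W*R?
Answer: -1963914/707 ≈ -2777.8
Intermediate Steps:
d(W, R) = W² + R*W
v(K) = -2 - K (v(K) = -2 + (-4*K + K)/3 = -2 + (-3*K)/3 = -2 - K)
-2776 + ((1245 - d(-1, 29)) + v(-11))/(-392 - 315) = -2776 + ((1245 - (-1)*(29 - 1)) + (-2 - 1*(-11)))/(-392 - 315) = -2776 + ((1245 - (-1)*28) + (-2 + 11))/(-707) = -2776 + ((1245 - 1*(-28)) + 9)*(-1/707) = -2776 + ((1245 + 28) + 9)*(-1/707) = -2776 + (1273 + 9)*(-1/707) = -2776 + 1282*(-1/707) = -2776 - 1282/707 = -1963914/707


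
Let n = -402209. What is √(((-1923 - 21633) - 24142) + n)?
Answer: I*√449907 ≈ 670.75*I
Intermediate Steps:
√(((-1923 - 21633) - 24142) + n) = √(((-1923 - 21633) - 24142) - 402209) = √((-23556 - 24142) - 402209) = √(-47698 - 402209) = √(-449907) = I*√449907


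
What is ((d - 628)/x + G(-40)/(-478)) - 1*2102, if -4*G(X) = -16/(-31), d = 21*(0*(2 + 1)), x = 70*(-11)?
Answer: -5993554234/2852465 ≈ -2101.2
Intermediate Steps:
x = -770
d = 0 (d = 21*(0*3) = 21*0 = 0)
G(X) = -4/31 (G(X) = -(-4)/(-31) = -(-4)*(-1)/31 = -1/4*16/31 = -4/31)
((d - 628)/x + G(-40)/(-478)) - 1*2102 = ((0 - 628)/(-770) - 4/31/(-478)) - 1*2102 = (-628*(-1/770) - 4/31*(-1/478)) - 2102 = (314/385 + 2/7409) - 2102 = 2327196/2852465 - 2102 = -5993554234/2852465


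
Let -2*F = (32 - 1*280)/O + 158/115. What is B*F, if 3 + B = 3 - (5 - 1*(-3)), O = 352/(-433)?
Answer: 1550597/1265 ≈ 1225.8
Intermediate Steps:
O = -352/433 (O = 352*(-1/433) = -352/433 ≈ -0.81293)
F = -1550597/10120 (F = -((32 - 1*280)/(-352/433) + 158/115)/2 = -((32 - 280)*(-433/352) + 158*(1/115))/2 = -(-248*(-433/352) + 158/115)/2 = -(13423/44 + 158/115)/2 = -1/2*1550597/5060 = -1550597/10120 ≈ -153.22)
B = -8 (B = -3 + (3 - (5 - 1*(-3))) = -3 + (3 - (5 + 3)) = -3 + (3 - 1*8) = -3 + (3 - 8) = -3 - 5 = -8)
B*F = -8*(-1550597/10120) = 1550597/1265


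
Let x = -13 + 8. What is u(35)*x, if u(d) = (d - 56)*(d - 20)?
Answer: 1575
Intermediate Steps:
u(d) = (-56 + d)*(-20 + d)
x = -5
u(35)*x = (1120 + 35² - 76*35)*(-5) = (1120 + 1225 - 2660)*(-5) = -315*(-5) = 1575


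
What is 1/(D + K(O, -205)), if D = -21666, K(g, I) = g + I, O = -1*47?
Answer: -1/21918 ≈ -4.5625e-5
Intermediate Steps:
O = -47
K(g, I) = I + g
1/(D + K(O, -205)) = 1/(-21666 + (-205 - 47)) = 1/(-21666 - 252) = 1/(-21918) = -1/21918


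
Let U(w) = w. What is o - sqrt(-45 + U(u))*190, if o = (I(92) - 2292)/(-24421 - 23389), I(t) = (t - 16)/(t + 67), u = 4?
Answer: 182176/3800895 - 190*I*sqrt(41) ≈ 0.04793 - 1216.6*I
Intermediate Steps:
I(t) = (-16 + t)/(67 + t)
o = 182176/3800895 (o = ((-16 + 92)/(67 + 92) - 2292)/(-24421 - 23389) = (76/159 - 2292)/(-47810) = ((1/159)*76 - 2292)*(-1/47810) = (76/159 - 2292)*(-1/47810) = -364352/159*(-1/47810) = 182176/3800895 ≈ 0.047930)
o - sqrt(-45 + U(u))*190 = 182176/3800895 - sqrt(-45 + 4)*190 = 182176/3800895 - sqrt(-41)*190 = 182176/3800895 - I*sqrt(41)*190 = 182176/3800895 - 190*I*sqrt(41)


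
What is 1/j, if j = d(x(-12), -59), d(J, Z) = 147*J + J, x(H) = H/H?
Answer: 1/148 ≈ 0.0067568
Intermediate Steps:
x(H) = 1
d(J, Z) = 148*J
j = 148 (j = 148*1 = 148)
1/j = 1/148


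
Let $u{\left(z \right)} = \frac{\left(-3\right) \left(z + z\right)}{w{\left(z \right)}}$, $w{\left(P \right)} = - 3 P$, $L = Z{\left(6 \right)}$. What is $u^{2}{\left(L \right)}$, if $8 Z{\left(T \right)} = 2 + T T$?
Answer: $4$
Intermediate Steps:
$Z{\left(T \right)} = \frac{1}{4} + \frac{T^{2}}{8}$ ($Z{\left(T \right)} = \frac{2 + T T}{8} = \frac{2 + T^{2}}{8} = \frac{1}{4} + \frac{T^{2}}{8}$)
$L = \frac{19}{4}$ ($L = \frac{1}{4} + \frac{6^{2}}{8} = \frac{1}{4} + \frac{1}{8} \cdot 36 = \frac{1}{4} + \frac{9}{2} = \frac{19}{4} \approx 4.75$)
$u{\left(z \right)} = 2$ ($u{\left(z \right)} = \frac{\left(-3\right) \left(z + z\right)}{\left(-3\right) z} = - 3 \cdot 2 z \left(- \frac{1}{3 z}\right) = - 6 z \left(- \frac{1}{3 z}\right) = 2$)
$u^{2}{\left(L \right)} = 2^{2} = 4$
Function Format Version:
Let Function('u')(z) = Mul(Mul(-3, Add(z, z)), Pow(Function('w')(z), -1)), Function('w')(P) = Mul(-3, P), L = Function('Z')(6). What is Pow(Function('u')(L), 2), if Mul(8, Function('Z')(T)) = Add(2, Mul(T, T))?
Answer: 4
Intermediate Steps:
Function('Z')(T) = Add(Rational(1, 4), Mul(Rational(1, 8), Pow(T, 2))) (Function('Z')(T) = Mul(Rational(1, 8), Add(2, Mul(T, T))) = Mul(Rational(1, 8), Add(2, Pow(T, 2))) = Add(Rational(1, 4), Mul(Rational(1, 8), Pow(T, 2))))
L = Rational(19, 4) (L = Add(Rational(1, 4), Mul(Rational(1, 8), Pow(6, 2))) = Add(Rational(1, 4), Mul(Rational(1, 8), 36)) = Add(Rational(1, 4), Rational(9, 2)) = Rational(19, 4) ≈ 4.7500)
Function('u')(z) = 2 (Function('u')(z) = Mul(Mul(-3, Add(z, z)), Pow(Mul(-3, z), -1)) = Mul(Mul(-3, Mul(2, z)), Mul(Rational(-1, 3), Pow(z, -1))) = Mul(Mul(-6, z), Mul(Rational(-1, 3), Pow(z, -1))) = 2)
Pow(Function('u')(L), 2) = Pow(2, 2) = 4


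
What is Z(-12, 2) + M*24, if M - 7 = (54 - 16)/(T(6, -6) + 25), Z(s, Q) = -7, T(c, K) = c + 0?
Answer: 5903/31 ≈ 190.42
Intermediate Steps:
T(c, K) = c
M = 255/31 (M = 7 + (54 - 16)/(6 + 25) = 7 + 38/31 = 255/31 ≈ 8.2258)
Z(-12, 2) + M*24 = -7 + (255/31)*24 = -7 + 6120/31 = 5903/31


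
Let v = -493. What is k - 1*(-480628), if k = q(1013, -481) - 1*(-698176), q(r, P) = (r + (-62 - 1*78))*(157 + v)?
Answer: 885476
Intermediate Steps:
q(r, P) = 47040 - 336*r (q(r, P) = (r + (-62 - 1*78))*(157 - 493) = (r + (-62 - 78))*(-336) = (r - 140)*(-336) = (-140 + r)*(-336) = 47040 - 336*r)
k = 404848 (k = (47040 - 336*1013) - 1*(-698176) = (47040 - 340368) + 698176 = -293328 + 698176 = 404848)
k - 1*(-480628) = 404848 - 1*(-480628) = 404848 + 480628 = 885476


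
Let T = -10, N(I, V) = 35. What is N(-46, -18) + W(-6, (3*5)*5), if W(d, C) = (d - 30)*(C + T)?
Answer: -2305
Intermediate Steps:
W(d, C) = (-30 + d)*(-10 + C) (W(d, C) = (d - 30)*(C - 10) = (-30 + d)*(-10 + C))
N(-46, -18) + W(-6, (3*5)*5) = 35 + (300 - 30*3*5*5 - 10*(-6) + ((3*5)*5)*(-6)) = 35 + (300 - 450*5 + 60 + (15*5)*(-6)) = 35 + (300 - 30*75 + 60 + 75*(-6)) = 35 + (300 - 2250 + 60 - 450) = 35 - 2340 = -2305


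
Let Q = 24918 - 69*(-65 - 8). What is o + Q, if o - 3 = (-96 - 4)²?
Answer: 39958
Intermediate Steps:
o = 10003 (o = 3 + (-96 - 4)² = 3 + (-100)² = 3 + 10000 = 10003)
Q = 29955 (Q = 24918 - 69*(-73) = 24918 - 1*(-5037) = 24918 + 5037 = 29955)
o + Q = 10003 + 29955 = 39958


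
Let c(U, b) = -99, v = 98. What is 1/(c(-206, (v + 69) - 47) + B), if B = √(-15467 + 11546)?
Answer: -33/4574 - I*√3921/13722 ≈ -0.0072147 - 0.0045633*I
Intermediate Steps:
B = I*√3921 (B = √(-3921) = I*√3921 ≈ 62.618*I)
1/(c(-206, (v + 69) - 47) + B) = 1/(-99 + I*√3921)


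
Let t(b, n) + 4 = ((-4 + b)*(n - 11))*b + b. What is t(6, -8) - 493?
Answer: -719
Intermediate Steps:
t(b, n) = -4 + b + b*(-11 + n)*(-4 + b) (t(b, n) = -4 + (((-4 + b)*(n - 11))*b + b) = -4 + (((-4 + b)*(-11 + n))*b + b) = -4 + (((-11 + n)*(-4 + b))*b + b) = -4 + (b*(-11 + n)*(-4 + b) + b) = -4 + (b + b*(-11 + n)*(-4 + b)) = -4 + b + b*(-11 + n)*(-4 + b))
t(6, -8) - 493 = (-4 - 11*6**2 + 45*6 - 8*6**2 - 4*6*(-8)) - 493 = (-4 - 11*36 + 270 - 8*36 + 192) - 493 = (-4 - 396 + 270 - 288 + 192) - 493 = -226 - 493 = -719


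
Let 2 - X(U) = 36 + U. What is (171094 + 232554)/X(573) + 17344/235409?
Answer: -95011844224/142893263 ≈ -664.92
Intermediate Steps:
X(U) = -34 - U (X(U) = 2 - (36 + U) = 2 + (-36 - U) = -34 - U)
(171094 + 232554)/X(573) + 17344/235409 = (171094 + 232554)/(-34 - 1*573) + 17344/235409 = 403648/(-34 - 573) + 17344*(1/235409) = 403648/(-607) + 17344/235409 = 403648*(-1/607) + 17344/235409 = -403648/607 + 17344/235409 = -95011844224/142893263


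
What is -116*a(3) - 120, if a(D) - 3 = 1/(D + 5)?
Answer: -965/2 ≈ -482.50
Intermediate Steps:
a(D) = 3 + 1/(5 + D) (a(D) = 3 + 1/(D + 5) = 3 + 1/(5 + D))
-116*a(3) - 120 = -116*(16 + 3*3)/(5 + 3) - 120 = -116*(16 + 9)/8 - 120 = -29*25/2 - 120 = -116*25/8 - 120 = -725/2 - 120 = -965/2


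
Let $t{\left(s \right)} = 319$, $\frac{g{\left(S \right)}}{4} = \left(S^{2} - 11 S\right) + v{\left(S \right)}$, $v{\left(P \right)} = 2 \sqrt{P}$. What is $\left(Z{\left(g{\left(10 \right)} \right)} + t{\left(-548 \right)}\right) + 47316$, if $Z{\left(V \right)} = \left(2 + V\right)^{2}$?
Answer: $49719 - 608 \sqrt{10} \approx 47796.0$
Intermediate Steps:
$g{\left(S \right)} = - 44 S + 4 S^{2} + 8 \sqrt{S}$ ($g{\left(S \right)} = 4 \left(\left(S^{2} - 11 S\right) + 2 \sqrt{S}\right) = 4 \left(S^{2} - 11 S + 2 \sqrt{S}\right) = - 44 S + 4 S^{2} + 8 \sqrt{S}$)
$\left(Z{\left(g{\left(10 \right)} \right)} + t{\left(-548 \right)}\right) + 47316 = \left(\left(2 + \left(\left(-44\right) 10 + 4 \cdot 10^{2} + 8 \sqrt{10}\right)\right)^{2} + 319\right) + 47316 = \left(\left(2 + \left(-440 + 4 \cdot 100 + 8 \sqrt{10}\right)\right)^{2} + 319\right) + 47316 = \left(\left(2 + \left(-440 + 400 + 8 \sqrt{10}\right)\right)^{2} + 319\right) + 47316 = \left(\left(2 - \left(40 - 8 \sqrt{10}\right)\right)^{2} + 319\right) + 47316 = \left(\left(-38 + 8 \sqrt{10}\right)^{2} + 319\right) + 47316 = \left(319 + \left(-38 + 8 \sqrt{10}\right)^{2}\right) + 47316 = 47635 + \left(-38 + 8 \sqrt{10}\right)^{2}$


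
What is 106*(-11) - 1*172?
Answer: -1338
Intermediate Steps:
106*(-11) - 1*172 = -1166 - 172 = -1338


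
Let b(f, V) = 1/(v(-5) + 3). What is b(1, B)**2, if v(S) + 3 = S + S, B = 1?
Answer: 1/100 ≈ 0.010000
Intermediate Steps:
v(S) = -3 + 2*S (v(S) = -3 + (S + S) = -3 + 2*S)
b(f, V) = -1/10 (b(f, V) = 1/((-3 + 2*(-5)) + 3) = 1/((-3 - 10) + 3) = 1/(-13 + 3) = 1/(-10) = -1/10)
b(1, B)**2 = (-1/10)**2 = 1/100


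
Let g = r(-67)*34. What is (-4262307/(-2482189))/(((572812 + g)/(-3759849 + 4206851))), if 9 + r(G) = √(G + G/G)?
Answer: 24790287284148561/18490231830457517 - 16194707905719*I*√66/203392550135032687 ≈ 1.3407 - 0.00064686*I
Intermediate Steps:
r(G) = -9 + √(1 + G) (r(G) = -9 + √(G + G/G) = -9 + √(G + 1) = -9 + √(1 + G))
g = -306 + 34*I*√66 (g = (-9 + √(1 - 67))*34 = (-9 + √(-66))*34 = (-9 + I*√66)*34 = -306 + 34*I*√66 ≈ -306.0 + 276.22*I)
(-4262307/(-2482189))/(((572812 + g)/(-3759849 + 4206851))) = (-4262307/(-2482189))/(((572812 + (-306 + 34*I*√66))/(-3759849 + 4206851))) = (-4262307*(-1/2482189))/(((572506 + 34*I*√66)/447002)) = 4262307/(2482189*(((572506 + 34*I*√66)*(1/447002)))) = 4262307/(2482189*(5401/4217 + 17*I*√66/223501))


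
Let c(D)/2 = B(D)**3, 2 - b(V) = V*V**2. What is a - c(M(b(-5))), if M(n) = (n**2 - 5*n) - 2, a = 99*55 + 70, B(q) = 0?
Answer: 5515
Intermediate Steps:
b(V) = 2 - V**3 (b(V) = 2 - V*V**2 = 2 - V**3)
a = 5515 (a = 5445 + 70 = 5515)
M(n) = -2 + n**2 - 5*n
c(D) = 0 (c(D) = 2*0**3 = 2*0 = 0)
a - c(M(b(-5))) = 5515 - 1*0 = 5515 + 0 = 5515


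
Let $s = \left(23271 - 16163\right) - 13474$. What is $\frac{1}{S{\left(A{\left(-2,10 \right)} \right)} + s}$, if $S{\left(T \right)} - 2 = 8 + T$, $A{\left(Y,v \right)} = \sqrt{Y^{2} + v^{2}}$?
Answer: $- \frac{1589}{10099658} - \frac{\sqrt{26}}{20199316} \approx -0.00015758$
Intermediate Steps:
$S{\left(T \right)} = 10 + T$ ($S{\left(T \right)} = 2 + \left(8 + T\right) = 10 + T$)
$s = -6366$ ($s = 7108 - 13474 = -6366$)
$\frac{1}{S{\left(A{\left(-2,10 \right)} \right)} + s} = \frac{1}{\left(10 + \sqrt{\left(-2\right)^{2} + 10^{2}}\right) - 6366} = \frac{1}{\left(10 + \sqrt{4 + 100}\right) - 6366} = \frac{1}{\left(10 + \sqrt{104}\right) - 6366} = \frac{1}{\left(10 + 2 \sqrt{26}\right) - 6366} = \frac{1}{-6356 + 2 \sqrt{26}}$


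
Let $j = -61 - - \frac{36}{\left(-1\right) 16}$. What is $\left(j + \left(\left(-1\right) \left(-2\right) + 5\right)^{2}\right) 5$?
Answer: $- \frac{285}{4} \approx -71.25$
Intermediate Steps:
$j = - \frac{253}{4}$ ($j = -61 - - \frac{36}{-16} = -61 - \left(-36\right) \left(- \frac{1}{16}\right) = -61 - \frac{9}{4} = - \frac{253}{4} \approx -63.25$)
$\left(j + \left(\left(-1\right) \left(-2\right) + 5\right)^{2}\right) 5 = \left(- \frac{253}{4} + \left(\left(-1\right) \left(-2\right) + 5\right)^{2}\right) 5 = \left(- \frac{253}{4} + \left(2 + 5\right)^{2}\right) 5 = \left(- \frac{253}{4} + 7^{2}\right) 5 = \left(- \frac{253}{4} + 49\right) 5 = \left(- \frac{57}{4}\right) 5 = - \frac{285}{4}$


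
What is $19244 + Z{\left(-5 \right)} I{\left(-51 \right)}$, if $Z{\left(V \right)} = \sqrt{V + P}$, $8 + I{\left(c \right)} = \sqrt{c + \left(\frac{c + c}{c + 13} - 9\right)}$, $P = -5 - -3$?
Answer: $19244 - \frac{33 \sqrt{133}}{19} - 8 i \sqrt{7} \approx 19224.0 - 21.166 i$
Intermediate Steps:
$P = -2$ ($P = -5 + 3 = -2$)
$I{\left(c \right)} = -8 + \sqrt{-9 + c + \frac{2 c}{13 + c}}$ ($I{\left(c \right)} = -8 + \sqrt{c + \left(\frac{c + c}{c + 13} - 9\right)} = -8 + \sqrt{c + \left(\frac{2 c}{13 + c} - 9\right)} = -8 + \sqrt{c + \left(-9 + \frac{2 c}{13 + c}\right)} = -8 + \sqrt{-9 + c + \frac{2 c}{13 + c}}$)
$Z{\left(V \right)} = \sqrt{-2 + V}$ ($Z{\left(V \right)} = \sqrt{V - 2} = \sqrt{-2 + V}$)
$19244 + Z{\left(-5 \right)} I{\left(-51 \right)} = 19244 + \sqrt{-2 - 5} \left(-8 + \sqrt{\frac{-117 + \left(-51\right)^{2} + 6 \left(-51\right)}{13 - 51}}\right) = 19244 + \sqrt{-7} \left(-8 + \sqrt{\frac{-117 + 2601 - 306}{-38}}\right) = 19244 + i \sqrt{7} \left(-8 + \sqrt{\left(- \frac{1}{38}\right) 2178}\right) = 19244 + i \sqrt{7} \left(-8 + \sqrt{- \frac{1089}{19}}\right) = 19244 + i \sqrt{7} \left(-8 + \frac{33 i \sqrt{19}}{19}\right)$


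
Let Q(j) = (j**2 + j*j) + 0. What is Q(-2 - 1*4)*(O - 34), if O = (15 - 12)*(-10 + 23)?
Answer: 360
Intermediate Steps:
Q(j) = 2*j**2 (Q(j) = (j**2 + j**2) + 0 = 2*j**2 + 0 = 2*j**2)
O = 39 (O = 3*13 = 39)
Q(-2 - 1*4)*(O - 34) = (2*(-2 - 1*4)**2)*(39 - 34) = (2*(-2 - 4)**2)*5 = (2*(-6)**2)*5 = (2*36)*5 = 72*5 = 360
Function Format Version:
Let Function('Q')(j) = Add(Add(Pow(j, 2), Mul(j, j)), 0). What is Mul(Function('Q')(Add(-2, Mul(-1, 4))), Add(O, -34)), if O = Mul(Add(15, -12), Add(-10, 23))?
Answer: 360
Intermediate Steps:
Function('Q')(j) = Mul(2, Pow(j, 2)) (Function('Q')(j) = Add(Add(Pow(j, 2), Pow(j, 2)), 0) = Add(Mul(2, Pow(j, 2)), 0) = Mul(2, Pow(j, 2)))
O = 39 (O = Mul(3, 13) = 39)
Mul(Function('Q')(Add(-2, Mul(-1, 4))), Add(O, -34)) = Mul(Mul(2, Pow(Add(-2, Mul(-1, 4)), 2)), Add(39, -34)) = Mul(Mul(2, Pow(Add(-2, -4), 2)), 5) = Mul(Mul(2, Pow(-6, 2)), 5) = Mul(Mul(2, 36), 5) = Mul(72, 5) = 360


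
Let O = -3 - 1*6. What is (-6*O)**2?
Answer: 2916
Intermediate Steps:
O = -9 (O = -3 - 6 = -9)
(-6*O)**2 = (-6*(-9))**2 = 54**2 = 2916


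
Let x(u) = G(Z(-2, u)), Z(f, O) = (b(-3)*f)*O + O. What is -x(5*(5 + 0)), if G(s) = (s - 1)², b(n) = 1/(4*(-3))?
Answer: -28561/36 ≈ -793.36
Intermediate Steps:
b(n) = -1/12 (b(n) = (¼)*(-⅓) = -1/12)
Z(f, O) = O - O*f/12 (Z(f, O) = (-f/12)*O + O = -O*f/12 + O = O - O*f/12)
G(s) = (-1 + s)²
x(u) = (-1 + 7*u/6)² (x(u) = (-1 + u*(12 - 1*(-2))/12)² = (-1 + u*(12 + 2)/12)² = (-1 + (1/12)*u*14)² = (-1 + 7*u/6)²)
-x(5*(5 + 0)) = -(-6 + 7*(5*(5 + 0)))²/36 = -(-6 + 7*(5*5))²/36 = -(-6 + 7*25)²/36 = -(-6 + 175)²/36 = -169²/36 = -28561/36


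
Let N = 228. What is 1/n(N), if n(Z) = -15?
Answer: -1/15 ≈ -0.066667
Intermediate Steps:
1/n(N) = 1/(-15) = -1/15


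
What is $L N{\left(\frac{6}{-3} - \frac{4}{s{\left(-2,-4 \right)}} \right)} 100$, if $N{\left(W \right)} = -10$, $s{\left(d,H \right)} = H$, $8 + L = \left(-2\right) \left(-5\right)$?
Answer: $-2000$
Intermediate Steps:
$L = 2$ ($L = -8 - -10 = -8 + 10 = 2$)
$L N{\left(\frac{6}{-3} - \frac{4}{s{\left(-2,-4 \right)}} \right)} 100 = 2 \left(-10\right) 100 = \left(-20\right) 100 = -2000$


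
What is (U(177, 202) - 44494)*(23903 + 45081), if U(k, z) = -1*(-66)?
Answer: -3064821152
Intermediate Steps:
U(k, z) = 66
(U(177, 202) - 44494)*(23903 + 45081) = (66 - 44494)*(23903 + 45081) = -44428*68984 = -3064821152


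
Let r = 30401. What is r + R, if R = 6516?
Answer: 36917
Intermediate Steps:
r + R = 30401 + 6516 = 36917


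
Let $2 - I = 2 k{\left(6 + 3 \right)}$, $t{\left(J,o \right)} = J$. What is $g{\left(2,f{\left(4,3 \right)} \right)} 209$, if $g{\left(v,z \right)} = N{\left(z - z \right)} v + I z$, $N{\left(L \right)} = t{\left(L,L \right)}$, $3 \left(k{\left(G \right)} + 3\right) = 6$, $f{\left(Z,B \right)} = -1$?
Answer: $-836$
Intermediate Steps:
$k{\left(G \right)} = -1$ ($k{\left(G \right)} = -3 + \frac{1}{3} \cdot 6 = -3 + 2 = -1$)
$N{\left(L \right)} = L$
$I = 4$ ($I = 2 - 2 \left(-1\right) = 2 - -2 = 2 + 2 = 4$)
$g{\left(v,z \right)} = 4 z$ ($g{\left(v,z \right)} = \left(z - z\right) v + 4 z = 0 v + 4 z = 0 + 4 z = 4 z$)
$g{\left(2,f{\left(4,3 \right)} \right)} 209 = 4 \left(-1\right) 209 = \left(-4\right) 209 = -836$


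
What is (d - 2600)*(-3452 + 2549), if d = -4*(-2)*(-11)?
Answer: 2427264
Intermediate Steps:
d = -88 (d = 8*(-11) = -88)
(d - 2600)*(-3452 + 2549) = (-88 - 2600)*(-3452 + 2549) = -2688*(-903) = 2427264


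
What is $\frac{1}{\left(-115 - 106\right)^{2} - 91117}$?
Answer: $- \frac{1}{42276} \approx -2.3654 \cdot 10^{-5}$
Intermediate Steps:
$\frac{1}{\left(-115 - 106\right)^{2} - 91117} = \frac{1}{\left(-221\right)^{2} - 91117} = \frac{1}{48841 - 91117} = \frac{1}{-42276} = - \frac{1}{42276}$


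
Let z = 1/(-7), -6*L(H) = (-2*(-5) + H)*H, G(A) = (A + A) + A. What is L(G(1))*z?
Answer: 13/14 ≈ 0.92857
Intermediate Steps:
G(A) = 3*A (G(A) = 2*A + A = 3*A)
L(H) = -H*(10 + H)/6 (L(H) = -(-2*(-5) + H)*H/6 = -(10 + H)*H/6 = -H*(10 + H)/6)
z = -⅐ ≈ -0.14286
L(G(1))*z = -3*1*(10 + 3*1)/6*(-⅐) = -⅙*3*(10 + 3)*(-⅐) = -⅙*3*13*(-⅐) = -13/2*(-⅐) = 13/14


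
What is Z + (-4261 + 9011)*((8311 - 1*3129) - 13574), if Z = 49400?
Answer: -39812600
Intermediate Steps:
Z + (-4261 + 9011)*((8311 - 1*3129) - 13574) = 49400 + (-4261 + 9011)*((8311 - 1*3129) - 13574) = 49400 + 4750*((8311 - 3129) - 13574) = 49400 + 4750*(5182 - 13574) = 49400 + 4750*(-8392) = 49400 - 39862000 = -39812600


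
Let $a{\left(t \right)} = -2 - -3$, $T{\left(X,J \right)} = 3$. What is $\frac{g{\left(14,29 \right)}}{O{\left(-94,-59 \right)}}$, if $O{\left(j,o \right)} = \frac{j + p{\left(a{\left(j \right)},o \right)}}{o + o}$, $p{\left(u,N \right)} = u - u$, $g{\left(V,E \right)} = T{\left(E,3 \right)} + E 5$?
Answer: $\frac{8732}{47} \approx 185.79$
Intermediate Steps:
$a{\left(t \right)} = 1$ ($a{\left(t \right)} = -2 + 3 = 1$)
$g{\left(V,E \right)} = 3 + 5 E$ ($g{\left(V,E \right)} = 3 + E 5 = 3 + 5 E$)
$p{\left(u,N \right)} = 0$
$O{\left(j,o \right)} = \frac{j}{2 o}$ ($O{\left(j,o \right)} = \frac{j + 0}{o + o} = \frac{j}{2 o}$)
$\frac{g{\left(14,29 \right)}}{O{\left(-94,-59 \right)}} = \frac{3 + 5 \cdot 29}{\frac{1}{2} \left(-94\right) \frac{1}{-59}} = \frac{3 + 145}{\frac{1}{2} \left(-94\right) \left(- \frac{1}{59}\right)} = \frac{148}{\frac{47}{59}} = 148 \cdot \frac{59}{47} = \frac{8732}{47}$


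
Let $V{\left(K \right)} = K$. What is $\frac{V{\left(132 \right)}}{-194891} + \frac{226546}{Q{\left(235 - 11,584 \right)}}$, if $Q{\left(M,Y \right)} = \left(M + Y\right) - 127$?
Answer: $\frac{194500822}{584673} \approx 332.67$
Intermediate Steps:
$Q{\left(M,Y \right)} = -127 + M + Y$
$\frac{V{\left(132 \right)}}{-194891} + \frac{226546}{Q{\left(235 - 11,584 \right)}} = \frac{132}{-194891} + \frac{226546}{-127 + \left(235 - 11\right) + 584} = 132 \left(- \frac{1}{194891}\right) + \frac{226546}{-127 + \left(235 - 11\right) + 584} = - \frac{132}{194891} + \frac{226546}{-127 + 224 + 584} = - \frac{132}{194891} + \frac{226546}{681} = - \frac{132}{194891} + 226546 \cdot \frac{1}{681} = - \frac{132}{194891} + \frac{998}{3} = \frac{194500822}{584673}$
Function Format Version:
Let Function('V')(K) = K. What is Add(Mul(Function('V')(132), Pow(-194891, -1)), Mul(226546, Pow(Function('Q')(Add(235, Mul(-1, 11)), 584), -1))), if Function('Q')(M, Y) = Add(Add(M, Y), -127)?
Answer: Rational(194500822, 584673) ≈ 332.67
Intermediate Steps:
Function('Q')(M, Y) = Add(-127, M, Y)
Add(Mul(Function('V')(132), Pow(-194891, -1)), Mul(226546, Pow(Function('Q')(Add(235, Mul(-1, 11)), 584), -1))) = Add(Mul(132, Pow(-194891, -1)), Mul(226546, Pow(Add(-127, Add(235, Mul(-1, 11)), 584), -1))) = Add(Mul(132, Rational(-1, 194891)), Mul(226546, Pow(Add(-127, Add(235, -11), 584), -1))) = Add(Rational(-132, 194891), Mul(226546, Pow(Add(-127, 224, 584), -1))) = Add(Rational(-132, 194891), Mul(226546, Pow(681, -1))) = Add(Rational(-132, 194891), Mul(226546, Rational(1, 681))) = Add(Rational(-132, 194891), Rational(998, 3)) = Rational(194500822, 584673)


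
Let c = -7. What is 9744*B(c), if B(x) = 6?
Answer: 58464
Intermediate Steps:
9744*B(c) = 9744*6 = 58464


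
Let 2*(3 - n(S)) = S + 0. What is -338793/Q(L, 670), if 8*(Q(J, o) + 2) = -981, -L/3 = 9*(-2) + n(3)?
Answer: 2710344/997 ≈ 2718.5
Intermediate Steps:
n(S) = 3 - S/2 (n(S) = 3 - (S + 0)/2 = 3 - S/2)
L = 99/2 (L = -3*(9*(-2) + (3 - 1/2*3)) = -3*(-18 + (3 - 3/2)) = -3*(-18 + 3/2) = -3*(-33/2) = 99/2 ≈ 49.500)
Q(J, o) = -997/8 (Q(J, o) = -2 + (1/8)*(-981) = -2 - 981/8 = -997/8)
-338793/Q(L, 670) = -338793/(-997/8) = -338793*(-8/997) = 2710344/997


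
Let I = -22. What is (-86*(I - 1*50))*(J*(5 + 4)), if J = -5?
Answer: -278640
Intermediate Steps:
(-86*(I - 1*50))*(J*(5 + 4)) = (-86*(-22 - 1*50))*(-5*(5 + 4)) = (-86*(-22 - 50))*(-5*9) = -86*(-72)*(-45) = 6192*(-45) = -278640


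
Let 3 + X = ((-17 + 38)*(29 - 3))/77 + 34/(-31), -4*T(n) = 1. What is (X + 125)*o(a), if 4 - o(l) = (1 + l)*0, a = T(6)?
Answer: 174584/341 ≈ 511.98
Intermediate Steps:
T(n) = -¼ (T(n) = -¼*1 = -¼)
a = -¼ ≈ -0.25000
o(l) = 4 (o(l) = 4 - (1 + l)*0 = 4 - 1*0 = 4 + 0 = 4)
X = 1021/341 (X = -3 + (((-17 + 38)*(29 - 3))/77 + 34/(-31)) = -3 + ((21*26)*(1/77) + 34*(-1/31)) = -3 + (546*(1/77) - 34/31) = -3 + (78/11 - 34/31) = -3 + 2044/341 = 1021/341 ≈ 2.9941)
(X + 125)*o(a) = (1021/341 + 125)*4 = (43646/341)*4 = 174584/341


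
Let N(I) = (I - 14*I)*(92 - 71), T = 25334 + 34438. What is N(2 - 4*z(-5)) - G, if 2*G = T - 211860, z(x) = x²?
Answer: 102798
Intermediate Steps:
T = 59772
N(I) = -273*I (N(I) = -13*I*21 = -273*I)
G = -76044 (G = (59772 - 211860)/2 = (½)*(-152088) = -76044)
N(2 - 4*z(-5)) - G = -273*(2 - 4*(-5)²) - 1*(-76044) = -273*(2 - 4*25) + 76044 = -273*(2 - 100) + 76044 = -273*(-98) + 76044 = 26754 + 76044 = 102798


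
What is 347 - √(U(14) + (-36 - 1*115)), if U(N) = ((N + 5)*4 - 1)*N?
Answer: 347 - √899 ≈ 317.02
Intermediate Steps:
U(N) = N*(19 + 4*N) (U(N) = ((5 + N)*4 - 1)*N = ((20 + 4*N) - 1)*N = (19 + 4*N)*N = N*(19 + 4*N))
347 - √(U(14) + (-36 - 1*115)) = 347 - √(14*(19 + 4*14) + (-36 - 1*115)) = 347 - √(14*(19 + 56) + (-36 - 115)) = 347 - √(14*75 - 151) = 347 - √(1050 - 151) = 347 - √899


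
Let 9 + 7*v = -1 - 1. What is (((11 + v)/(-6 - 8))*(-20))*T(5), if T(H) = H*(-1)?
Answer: -3300/49 ≈ -67.347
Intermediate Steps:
T(H) = -H
v = -11/7 (v = -9/7 + (-1 - 1)/7 = -9/7 + (⅐)*(-2) = -9/7 - 2/7 = -11/7 ≈ -1.5714)
(((11 + v)/(-6 - 8))*(-20))*T(5) = (((11 - 11/7)/(-6 - 8))*(-20))*(-1*5) = (((66/7)/(-14))*(-20))*(-5) = (((66/7)*(-1/14))*(-20))*(-5) = -33/49*(-20)*(-5) = (660/49)*(-5) = -3300/49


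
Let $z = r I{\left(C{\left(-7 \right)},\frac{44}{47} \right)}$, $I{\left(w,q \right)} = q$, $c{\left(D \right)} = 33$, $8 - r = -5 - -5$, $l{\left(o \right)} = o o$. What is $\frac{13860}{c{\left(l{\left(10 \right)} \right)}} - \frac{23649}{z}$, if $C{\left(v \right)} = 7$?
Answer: $- \frac{963663}{352} \approx -2737.7$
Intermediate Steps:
$l{\left(o \right)} = o^{2}$
$r = 8$ ($r = 8 - \left(-5 - -5\right) = 8 - \left(-5 + 5\right) = 8 - 0 = 8 + 0 = 8$)
$z = \frac{352}{47}$ ($z = 8 \cdot \frac{44}{47} = \frac{352}{47} \approx 7.4894$)
$\frac{13860}{c{\left(l{\left(10 \right)} \right)}} - \frac{23649}{z} = \frac{13860}{33} - \frac{23649}{\frac{352}{47}} = 13860 \cdot \frac{1}{33} - \frac{1111503}{352} = 420 - \frac{1111503}{352} = - \frac{963663}{352}$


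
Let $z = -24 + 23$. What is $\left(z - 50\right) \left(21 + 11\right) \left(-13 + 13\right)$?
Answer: $0$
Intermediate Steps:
$z = -1$
$\left(z - 50\right) \left(21 + 11\right) \left(-13 + 13\right) = \left(-1 - 50\right) \left(21 + 11\right) \left(-13 + 13\right) = - 51 \cdot 32 \cdot 0 = \left(-51\right) 0 = 0$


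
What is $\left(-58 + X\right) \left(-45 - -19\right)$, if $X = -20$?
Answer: $2028$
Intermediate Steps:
$\left(-58 + X\right) \left(-45 - -19\right) = \left(-58 - 20\right) \left(-45 - -19\right) = - 78 \left(-45 + 19\right) = \left(-78\right) \left(-26\right) = 2028$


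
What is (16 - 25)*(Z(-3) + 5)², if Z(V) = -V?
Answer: -576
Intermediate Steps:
(16 - 25)*(Z(-3) + 5)² = (16 - 25)*(-1*(-3) + 5)² = -9*(3 + 5)² = -9*8² = -9*64 = -576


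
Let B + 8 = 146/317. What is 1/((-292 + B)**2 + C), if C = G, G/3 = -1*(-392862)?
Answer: 100489/127451190670 ≈ 7.8845e-7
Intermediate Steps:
B = -2390/317 (B = -8 + 146/317 = -2390/317 ≈ -7.5394)
G = 1178586 (G = 3*(-1*(-392862)) = 3*392862 = 1178586)
C = 1178586
1/((-292 + B)**2 + C) = 1/((-292 - 2390/317)**2 + 1178586) = 1/((-94954/317)**2 + 1178586) = 1/(9016262116/100489 + 1178586) = 1/(127451190670/100489) = 100489/127451190670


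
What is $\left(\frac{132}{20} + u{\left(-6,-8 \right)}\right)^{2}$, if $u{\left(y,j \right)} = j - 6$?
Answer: $\frac{1369}{25} \approx 54.76$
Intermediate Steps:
$u{\left(y,j \right)} = -6 + j$
$\left(\frac{132}{20} + u{\left(-6,-8 \right)}\right)^{2} = \left(\frac{132}{20} - 14\right)^{2} = \left(132 \cdot \frac{1}{20} - 14\right)^{2} = \left(\frac{33}{5} - 14\right)^{2} = \left(- \frac{37}{5}\right)^{2} = \frac{1369}{25}$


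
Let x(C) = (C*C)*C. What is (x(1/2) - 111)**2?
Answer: 786769/64 ≈ 12293.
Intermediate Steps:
x(C) = C**3 (x(C) = C**2*C = C**3)
(x(1/2) - 111)**2 = ((1/2)**3 - 111)**2 = (1/8 - 111)**2 = (-887/8)**2 = 786769/64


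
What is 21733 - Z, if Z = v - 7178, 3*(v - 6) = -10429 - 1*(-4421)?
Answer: 92723/3 ≈ 30908.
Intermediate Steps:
v = -5990/3 (v = 6 + (-10429 - 1*(-4421))/3 = 6 + (-10429 + 4421)/3 = 6 + (⅓)*(-6008) = 6 - 6008/3 = -5990/3 ≈ -1996.7)
Z = -27524/3 (Z = -5990/3 - 7178 = -27524/3 ≈ -9174.7)
21733 - Z = 21733 - 1*(-27524/3) = 21733 + 27524/3 = 92723/3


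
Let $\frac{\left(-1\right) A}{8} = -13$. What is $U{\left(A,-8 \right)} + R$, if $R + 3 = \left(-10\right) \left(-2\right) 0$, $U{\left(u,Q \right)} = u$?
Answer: $101$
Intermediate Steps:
$A = 104$ ($A = \left(-8\right) \left(-13\right) = 104$)
$R = -3$ ($R = -3 + \left(-10\right) \left(-2\right) 0 = -3 + 20 \cdot 0 = -3 + 0 = -3$)
$U{\left(A,-8 \right)} + R = 104 - 3 = 101$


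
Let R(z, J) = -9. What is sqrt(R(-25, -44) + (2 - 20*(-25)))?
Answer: sqrt(493) ≈ 22.204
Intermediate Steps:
sqrt(R(-25, -44) + (2 - 20*(-25))) = sqrt(-9 + (2 - 20*(-25))) = sqrt(-9 + (2 + 500)) = sqrt(-9 + 502) = sqrt(493)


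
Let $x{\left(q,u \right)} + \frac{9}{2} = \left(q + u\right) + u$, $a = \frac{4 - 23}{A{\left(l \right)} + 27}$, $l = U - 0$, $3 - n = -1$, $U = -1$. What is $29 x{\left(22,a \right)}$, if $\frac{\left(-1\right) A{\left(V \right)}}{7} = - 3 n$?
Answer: $\frac{110461}{222} \approx 497.57$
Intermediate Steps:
$n = 4$ ($n = 3 - -1 = 3 + 1 = 4$)
$l = -1$ ($l = -1 - 0 = -1 + 0 = -1$)
$A{\left(V \right)} = 84$ ($A{\left(V \right)} = - 7 \left(\left(-3\right) 4\right) = \left(-7\right) \left(-12\right) = 84$)
$a = - \frac{19}{111}$ ($a = \frac{4 - 23}{84 + 27} = - \frac{19}{111} \approx -0.17117$)
$x{\left(q,u \right)} = - \frac{9}{2} + q + 2 u$ ($x{\left(q,u \right)} = - \frac{9}{2} + \left(\left(q + u\right) + u\right) = - \frac{9}{2} + \left(q + 2 u\right) = - \frac{9}{2} + q + 2 u$)
$29 x{\left(22,a \right)} = 29 \left(- \frac{9}{2} + 22 + 2 \left(- \frac{19}{111}\right)\right) = 29 \left(- \frac{9}{2} + 22 - \frac{38}{111}\right) = 29 \cdot \frac{3809}{222} = \frac{110461}{222}$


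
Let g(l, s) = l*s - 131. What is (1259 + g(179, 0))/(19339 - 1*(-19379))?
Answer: 188/6453 ≈ 0.029134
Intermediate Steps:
g(l, s) = -131 + l*s
(1259 + g(179, 0))/(19339 - 1*(-19379)) = (1259 + (-131 + 179*0))/(19339 - 1*(-19379)) = (1259 + (-131 + 0))/(19339 + 19379) = (1259 - 131)/38718 = 1128*(1/38718) = 188/6453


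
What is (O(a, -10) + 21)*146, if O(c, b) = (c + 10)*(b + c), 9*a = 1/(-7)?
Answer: -45778300/3969 ≈ -11534.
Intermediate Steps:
a = -1/63 (a = (1/9)/(-7) = (1/9)*(-1/7) = -1/63 ≈ -0.015873)
O(c, b) = (10 + c)*(b + c)
(O(a, -10) + 21)*146 = (((-1/63)**2 + 10*(-10) + 10*(-1/63) - 10*(-1/63)) + 21)*146 = ((1/3969 - 100 - 10/63 + 10/63) + 21)*146 = (-396899/3969 + 21)*146 = -313550/3969*146 = -45778300/3969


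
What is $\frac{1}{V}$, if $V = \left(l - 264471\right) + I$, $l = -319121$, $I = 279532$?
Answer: $- \frac{1}{304060} \approx -3.2888 \cdot 10^{-6}$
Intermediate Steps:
$V = -304060$ ($V = \left(-319121 - 264471\right) + 279532 = -583592 + 279532 = -304060$)
$\frac{1}{V} = \frac{1}{-304060} = - \frac{1}{304060}$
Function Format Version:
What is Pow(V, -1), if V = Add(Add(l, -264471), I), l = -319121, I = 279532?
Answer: Rational(-1, 304060) ≈ -3.2888e-6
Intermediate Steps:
V = -304060 (V = Add(Add(-319121, -264471), 279532) = Add(-583592, 279532) = -304060)
Pow(V, -1) = Pow(-304060, -1) = Rational(-1, 304060)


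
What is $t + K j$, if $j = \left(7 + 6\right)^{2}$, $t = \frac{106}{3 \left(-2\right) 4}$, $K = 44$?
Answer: $\frac{89179}{12} \approx 7431.6$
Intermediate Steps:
$t = - \frac{53}{12}$ ($t = \frac{106}{\left(-6\right) 4} = \frac{106}{-24} = 106 \left(- \frac{1}{24}\right) = - \frac{53}{12} \approx -4.4167$)
$j = 169$ ($j = 13^{2} = 169$)
$t + K j = - \frac{53}{12} + 44 \cdot 169 = - \frac{53}{12} + 7436 = \frac{89179}{12}$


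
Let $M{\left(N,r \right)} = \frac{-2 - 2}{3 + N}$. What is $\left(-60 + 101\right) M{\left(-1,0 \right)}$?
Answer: $-82$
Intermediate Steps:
$M{\left(N,r \right)} = - \frac{4}{3 + N}$
$\left(-60 + 101\right) M{\left(-1,0 \right)} = \left(-60 + 101\right) \left(- \frac{4}{3 - 1}\right) = 41 \left(- \frac{4}{2}\right) = 41 \left(\left(-4\right) \frac{1}{2}\right) = 41 \left(-2\right) = -82$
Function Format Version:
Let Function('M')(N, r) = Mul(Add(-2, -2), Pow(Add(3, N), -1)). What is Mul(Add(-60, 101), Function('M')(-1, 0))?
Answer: -82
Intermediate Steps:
Function('M')(N, r) = Mul(-4, Pow(Add(3, N), -1))
Mul(Add(-60, 101), Function('M')(-1, 0)) = Mul(Add(-60, 101), Mul(-4, Pow(Add(3, -1), -1))) = Mul(41, Mul(-4, Pow(2, -1))) = Mul(41, Mul(-4, Rational(1, 2))) = Mul(41, -2) = -82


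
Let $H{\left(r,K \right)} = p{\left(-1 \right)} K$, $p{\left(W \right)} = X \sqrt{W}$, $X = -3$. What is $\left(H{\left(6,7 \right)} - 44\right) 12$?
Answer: $-528 - 252 i \approx -528.0 - 252.0 i$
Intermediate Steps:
$p{\left(W \right)} = - 3 \sqrt{W}$
$H{\left(r,K \right)} = - 3 i K$ ($H{\left(r,K \right)} = - 3 \sqrt{-1} K = - 3 i K$)
$\left(H{\left(6,7 \right)} - 44\right) 12 = \left(\left(-3\right) i 7 - 44\right) 12 = \left(- 21 i - 44\right) 12 = \left(-44 - 21 i\right) 12 = -528 - 252 i$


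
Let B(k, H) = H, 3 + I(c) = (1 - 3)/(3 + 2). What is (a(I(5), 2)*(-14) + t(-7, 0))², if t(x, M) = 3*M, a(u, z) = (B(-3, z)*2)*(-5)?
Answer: 78400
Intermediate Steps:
I(c) = -17/5 (I(c) = -3 + (1 - 3)/(3 + 2) = -3 - 2/5 = -3 - 2*⅕ = -3 - ⅖ = -17/5)
a(u, z) = -10*z (a(u, z) = (z*2)*(-5) = (2*z)*(-5) = -10*z)
(a(I(5), 2)*(-14) + t(-7, 0))² = (-10*2*(-14) + 3*0)² = (-20*(-14) + 0)² = (280 + 0)² = 280² = 78400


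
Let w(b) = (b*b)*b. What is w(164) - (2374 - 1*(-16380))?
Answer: 4392190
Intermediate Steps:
w(b) = b³ (w(b) = b²*b = b³)
w(164) - (2374 - 1*(-16380)) = 164³ - (2374 - 1*(-16380)) = 4410944 - (2374 + 16380) = 4410944 - 1*18754 = 4410944 - 18754 = 4392190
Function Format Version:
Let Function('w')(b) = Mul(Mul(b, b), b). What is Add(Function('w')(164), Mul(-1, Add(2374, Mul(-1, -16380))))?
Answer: 4392190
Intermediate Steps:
Function('w')(b) = Pow(b, 3) (Function('w')(b) = Mul(Pow(b, 2), b) = Pow(b, 3))
Add(Function('w')(164), Mul(-1, Add(2374, Mul(-1, -16380)))) = Add(Pow(164, 3), Mul(-1, Add(2374, Mul(-1, -16380)))) = Add(4410944, Mul(-1, Add(2374, 16380))) = Add(4410944, Mul(-1, 18754)) = Add(4410944, -18754) = 4392190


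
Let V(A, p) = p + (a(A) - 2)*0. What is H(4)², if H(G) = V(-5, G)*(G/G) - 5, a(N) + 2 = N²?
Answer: 1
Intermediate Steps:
a(N) = -2 + N²
V(A, p) = p (V(A, p) = p + ((-2 + A²) - 2)*0 = p + (-4 + A²)*0 = p + 0 = p)
H(G) = -5 + G (H(G) = G*(G/G) - 5 = G*1 - 5 = G - 5 = -5 + G)
H(4)² = (-5 + 4)² = (-1)² = 1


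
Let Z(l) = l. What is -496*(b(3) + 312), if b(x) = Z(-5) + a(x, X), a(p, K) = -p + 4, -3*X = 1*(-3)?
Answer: -152768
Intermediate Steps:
X = 1 (X = -(-3)/3 = -1/3*(-3) = 1)
a(p, K) = 4 - p
b(x) = -1 - x (b(x) = -5 + (4 - x) = -1 - x)
-496*(b(3) + 312) = -496*((-1 - 1*3) + 312) = -496*((-1 - 3) + 312) = -496*(-4 + 312) = -496*308 = -152768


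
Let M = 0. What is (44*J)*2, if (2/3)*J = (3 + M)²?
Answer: 1188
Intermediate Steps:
J = 27/2 (J = 3*(3 + 0)²/2 = (3/2)*3² = (3/2)*9 = 27/2 ≈ 13.500)
(44*J)*2 = (44*(27/2))*2 = 594*2 = 1188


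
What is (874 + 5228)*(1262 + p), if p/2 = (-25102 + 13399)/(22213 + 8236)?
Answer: 234336521664/30449 ≈ 7.6960e+6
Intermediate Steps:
p = -23406/30449 (p = 2*((-25102 + 13399)/(22213 + 8236)) = 2*(-11703/30449) = -23406/30449 ≈ -0.76869)
(874 + 5228)*(1262 + p) = (874 + 5228)*(1262 - 23406/30449) = 6102*(38403232/30449) = 234336521664/30449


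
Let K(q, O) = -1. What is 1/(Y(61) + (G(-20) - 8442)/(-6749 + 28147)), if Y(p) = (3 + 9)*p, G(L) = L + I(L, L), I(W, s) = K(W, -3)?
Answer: 1646/1204221 ≈ 0.0013669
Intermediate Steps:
I(W, s) = -1
G(L) = -1 + L (G(L) = L - 1 = -1 + L)
Y(p) = 12*p
1/(Y(61) + (G(-20) - 8442)/(-6749 + 28147)) = 1/(12*61 + ((-1 - 20) - 8442)/(-6749 + 28147)) = 1/(732 + (-21 - 8442)/21398) = 1/(732 - 8463*1/21398) = 1/(732 - 651/1646) = 1/(1204221/1646) = 1646/1204221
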